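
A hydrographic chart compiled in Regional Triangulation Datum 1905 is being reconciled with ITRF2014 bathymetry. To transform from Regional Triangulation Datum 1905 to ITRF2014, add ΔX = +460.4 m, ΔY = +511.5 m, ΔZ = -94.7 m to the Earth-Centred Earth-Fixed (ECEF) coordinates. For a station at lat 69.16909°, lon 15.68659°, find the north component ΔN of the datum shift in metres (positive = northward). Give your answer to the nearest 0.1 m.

At φ = 69.16909°, λ = 15.68659°: sin φ = 0.934634, cos φ = 0.355611, sin λ = 0.270375, cos λ = 0.962755.
ΔN = −sin φ cos λ·ΔX − sin φ sin λ·ΔY + cos φ·ΔZ = −(0.934634)(0.962755)(460.4) − (0.934634)(0.270375)(511.5) + (0.355611)(-94.7) = -577.21 m.

ΔN = -577.2 m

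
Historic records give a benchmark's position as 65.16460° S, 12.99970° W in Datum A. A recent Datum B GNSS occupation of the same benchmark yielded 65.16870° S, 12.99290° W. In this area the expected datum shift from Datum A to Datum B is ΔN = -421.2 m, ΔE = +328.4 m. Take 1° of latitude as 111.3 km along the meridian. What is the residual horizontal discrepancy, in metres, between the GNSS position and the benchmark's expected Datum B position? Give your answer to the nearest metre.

37 m

Observed coordinate differences: Δφ = -0.00410°, Δλ = +0.00680°.
Converting to metres (1° lat = 111300 m, cos φ = 0.420013): observed ΔN = -456.3 m, observed ΔE = 317.9 m.
Subtracting the expected shift leaves a residual of -456.3 − (-421.2) = -35.1 m north and 317.9 − (328.4) = -10.5 m east.
Residual distance = √((-35.1)² + (-10.5)²) = 36.7 m.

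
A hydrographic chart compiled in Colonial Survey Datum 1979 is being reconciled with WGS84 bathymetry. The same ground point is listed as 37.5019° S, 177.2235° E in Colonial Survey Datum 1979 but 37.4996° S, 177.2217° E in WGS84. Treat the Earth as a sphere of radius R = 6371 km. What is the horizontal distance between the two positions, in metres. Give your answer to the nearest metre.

Δφ = -37.4996° − -37.5019° = +0.0023°; Δλ = 177.2217° − 177.2235° = -0.0018°.
1° along a meridian = πR/180 = 111195 m.
ΔN = Δφ × 111195 = 255.7 m; ΔE = Δλ × 111195 × cos(-37.5019°) = -0.0018 × 111195 × 0.793333 = -158.8 m.
Distance = √(ΔE² + ΔN²) = √((-158.8)² + 255.7²) = 301.0 m.

301 m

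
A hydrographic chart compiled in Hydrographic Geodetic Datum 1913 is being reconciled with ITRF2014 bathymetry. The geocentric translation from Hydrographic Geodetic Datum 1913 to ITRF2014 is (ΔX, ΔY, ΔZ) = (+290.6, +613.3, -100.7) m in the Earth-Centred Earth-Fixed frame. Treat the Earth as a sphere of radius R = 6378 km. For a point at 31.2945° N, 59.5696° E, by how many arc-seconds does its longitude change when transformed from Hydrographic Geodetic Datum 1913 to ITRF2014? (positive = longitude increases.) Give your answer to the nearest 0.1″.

sin φ = 0.519437, cos φ = 0.854509, sin λ = 0.862245, cos λ = 0.506491.
East component: ΔE = −sin λ·ΔX + cos λ·ΔY = −(0.862245)(290.6) + (0.506491)(613.3) = 60.06 m.
1° of latitude spans πR/180 = 111317 m; at latitude φ, 1° of longitude spans that × cos φ = 95121.4 m, so Δλ = 60.06 / 95121.4 × 3600 = 2.273″.

Δλ = 2.3″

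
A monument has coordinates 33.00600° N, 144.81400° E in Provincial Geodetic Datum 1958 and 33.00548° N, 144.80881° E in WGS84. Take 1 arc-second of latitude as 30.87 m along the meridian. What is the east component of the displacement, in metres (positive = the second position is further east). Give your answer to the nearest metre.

Δφ = 33.00548° − 33.00600° = -0.00052°; Δλ = 144.80881° − 144.81400° = -0.00519°.
1° of latitude = 3600 × 30.87 = 111132 m.
ΔN = Δφ × 111132 = -57.8 m; ΔE = Δλ × 111132 × cos(33.00600°) = -0.00519 × 111132 × 0.838614 = -483.7 m.

ΔE = -484 m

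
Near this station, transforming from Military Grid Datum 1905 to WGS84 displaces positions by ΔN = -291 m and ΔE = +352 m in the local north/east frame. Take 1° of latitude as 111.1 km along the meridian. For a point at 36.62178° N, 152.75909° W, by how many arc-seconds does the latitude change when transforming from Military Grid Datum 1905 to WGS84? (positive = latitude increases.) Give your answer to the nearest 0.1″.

1° of latitude = 111.1 km, so Δφ = -291.0 / 111100 = -0.0026193° = -9.429″.

Δφ = -9.4″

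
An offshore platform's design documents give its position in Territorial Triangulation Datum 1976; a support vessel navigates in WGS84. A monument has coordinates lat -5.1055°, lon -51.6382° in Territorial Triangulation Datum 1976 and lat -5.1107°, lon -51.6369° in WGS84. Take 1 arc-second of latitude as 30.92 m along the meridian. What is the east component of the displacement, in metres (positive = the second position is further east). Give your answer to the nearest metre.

ΔE = 144 m

Δφ = -5.1107° − -5.1055° = -0.0052°; Δλ = -51.6369° − -51.6382° = +0.0013°.
1° of latitude = 3600 × 30.92 = 111312 m.
ΔN = Δφ × 111312 = -578.8 m; ΔE = Δλ × 111312 × cos(-5.1055°) = +0.0013 × 111312 × 0.996033 = 144.1 m.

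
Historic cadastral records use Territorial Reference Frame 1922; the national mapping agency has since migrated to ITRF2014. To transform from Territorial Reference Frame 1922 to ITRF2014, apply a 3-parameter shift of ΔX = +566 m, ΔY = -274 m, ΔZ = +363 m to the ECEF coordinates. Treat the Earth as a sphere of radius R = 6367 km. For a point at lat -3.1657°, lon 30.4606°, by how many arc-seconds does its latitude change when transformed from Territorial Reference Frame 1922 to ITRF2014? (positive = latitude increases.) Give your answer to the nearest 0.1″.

sin φ = -0.055224, cos φ = 0.998474, sin λ = 0.506946, cos λ = 0.861978.
North component: ΔN = −sin φ cos λ·ΔX − sin φ sin λ·ΔY + cos φ·ΔZ = −(-0.055224)(0.861978)(566) − (-0.055224)(0.506946)(-274) + (0.998474)(363) = 381.72 m.
1° of latitude spans πR/180 = 111125 m, so Δφ = 381.72 / 111125 × 3600 = 12.366″.

Δφ = 12.4″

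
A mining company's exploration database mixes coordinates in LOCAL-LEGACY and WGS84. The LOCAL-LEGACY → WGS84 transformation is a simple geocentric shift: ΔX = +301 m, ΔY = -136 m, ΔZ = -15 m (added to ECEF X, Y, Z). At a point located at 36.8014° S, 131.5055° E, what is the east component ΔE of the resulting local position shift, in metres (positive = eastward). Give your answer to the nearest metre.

The local east axis at (φ, λ) is (−sin λ, cos λ, 0), so ΔE = −sin(131.5055°)·301 + cos(131.5055°)·(-136) = -135.29 m.

ΔE = -135 m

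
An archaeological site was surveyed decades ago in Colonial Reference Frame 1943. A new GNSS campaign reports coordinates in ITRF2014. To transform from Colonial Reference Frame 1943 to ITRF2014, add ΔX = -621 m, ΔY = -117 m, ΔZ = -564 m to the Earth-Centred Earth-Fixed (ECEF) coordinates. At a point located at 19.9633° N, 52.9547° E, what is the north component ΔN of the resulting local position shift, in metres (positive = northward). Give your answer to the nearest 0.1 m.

The local north axis is (−sin φ cos λ, −sin φ sin λ, cos φ), giving ΔN = 127.731 + 31.883 − 530.110 = -370.50 m.

ΔN = -370.5 m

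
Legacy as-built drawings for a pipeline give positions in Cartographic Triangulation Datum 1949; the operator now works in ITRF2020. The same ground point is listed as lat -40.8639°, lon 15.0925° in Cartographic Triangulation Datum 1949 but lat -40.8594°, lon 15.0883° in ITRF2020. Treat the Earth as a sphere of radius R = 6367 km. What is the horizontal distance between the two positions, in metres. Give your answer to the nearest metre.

612 m

Δφ = -40.8594° − -40.8639° = +0.0045°; Δλ = 15.0883° − 15.0925° = -0.0042°.
1° along a meridian = πR/180 = 111125 m.
ΔN = Δφ × 111125 = 500.1 m; ΔE = Δλ × 111125 × cos(-40.8639°) = -0.0042 × 111125 × 0.756266 = -353.0 m.
Distance = √(ΔE² + ΔN²) = √((-353.0)² + 500.1²) = 612.1 m.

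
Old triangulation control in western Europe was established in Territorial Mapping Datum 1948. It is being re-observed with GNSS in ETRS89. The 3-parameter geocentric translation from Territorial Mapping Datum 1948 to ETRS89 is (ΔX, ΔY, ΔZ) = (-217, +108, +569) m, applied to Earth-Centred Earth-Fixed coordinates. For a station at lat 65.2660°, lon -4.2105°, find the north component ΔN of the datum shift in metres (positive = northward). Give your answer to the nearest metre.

At φ = 65.2660°, λ = -4.2105°: sin φ = 0.908260, cos φ = 0.418406, sin λ = -0.073421, cos λ = 0.997301.
ΔN = −sin φ cos λ·ΔX − sin φ sin λ·ΔY + cos φ·ΔZ = −(0.908260)(0.997301)(-217) − (0.908260)(-0.073421)(108) + (0.418406)(569) = 441.84 m.

ΔN = 442 m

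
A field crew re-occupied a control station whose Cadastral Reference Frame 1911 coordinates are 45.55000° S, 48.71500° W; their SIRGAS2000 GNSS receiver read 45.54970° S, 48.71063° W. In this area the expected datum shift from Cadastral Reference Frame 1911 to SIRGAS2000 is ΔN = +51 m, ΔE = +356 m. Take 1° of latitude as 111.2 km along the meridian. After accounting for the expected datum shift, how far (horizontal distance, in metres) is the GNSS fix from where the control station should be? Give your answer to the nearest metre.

24 m

Observed coordinate differences: Δφ = +0.00030°, Δλ = +0.00437°.
Converting to metres (1° lat = 111200 m, cos φ = 0.700287): observed ΔN = 33.4 m, observed ΔE = 340.3 m.
Subtracting the expected shift leaves a residual of 33.4 − (51) = -17.6 m north and 340.3 − (356) = -15.7 m east.
Residual distance = √((-17.6)² + (-15.7)²) = 23.6 m.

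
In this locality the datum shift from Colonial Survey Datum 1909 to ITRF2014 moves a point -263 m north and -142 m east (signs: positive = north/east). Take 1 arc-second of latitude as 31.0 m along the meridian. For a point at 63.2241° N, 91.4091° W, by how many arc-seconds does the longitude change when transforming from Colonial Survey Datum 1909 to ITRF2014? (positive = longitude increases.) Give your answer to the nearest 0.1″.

Δλ = -10.2″

At latitude 63.2241°, cos φ = 0.450502.
1″ of longitude at this latitude = 31.00 × cos φ = 13.9656 m, so Δλ = -142.0 / 13.9656 = -10.168″.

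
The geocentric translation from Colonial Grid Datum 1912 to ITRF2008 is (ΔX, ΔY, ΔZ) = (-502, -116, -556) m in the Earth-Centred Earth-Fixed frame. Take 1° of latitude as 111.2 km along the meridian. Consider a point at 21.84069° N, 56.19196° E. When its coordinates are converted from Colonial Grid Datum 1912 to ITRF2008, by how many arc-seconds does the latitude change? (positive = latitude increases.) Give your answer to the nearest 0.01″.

Δφ = -12.18″

sin φ = 0.372027, cos φ = 0.928222, sin λ = 0.830906, cos λ = 0.556412.
North component: ΔN = −sin φ cos λ·ΔX − sin φ sin λ·ΔY + cos φ·ΔZ = −(0.372027)(0.556412)(-502) − (0.372027)(0.830906)(-116) + (0.928222)(-556) = -376.32 m.
1° of latitude spans 111200 m, so Δφ = -376.32 / 111200 × 3600 = -12.183″.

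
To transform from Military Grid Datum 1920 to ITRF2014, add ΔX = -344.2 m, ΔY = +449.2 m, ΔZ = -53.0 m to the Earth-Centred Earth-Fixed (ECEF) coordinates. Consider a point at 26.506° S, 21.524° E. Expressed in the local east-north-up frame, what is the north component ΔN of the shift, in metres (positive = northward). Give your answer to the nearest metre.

ΔN = -117 m

The local north axis is (−sin φ cos λ, −sin φ sin λ, cos φ), giving ΔN = -142.901 + 73.552 − 47.429 = -116.78 m.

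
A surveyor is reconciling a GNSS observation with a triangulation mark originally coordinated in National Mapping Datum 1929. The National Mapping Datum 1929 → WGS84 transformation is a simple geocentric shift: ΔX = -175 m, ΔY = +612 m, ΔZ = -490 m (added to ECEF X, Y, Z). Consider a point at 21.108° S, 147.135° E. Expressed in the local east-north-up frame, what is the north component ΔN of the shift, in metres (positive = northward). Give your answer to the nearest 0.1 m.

ΔN = -284.6 m

At φ = -21.108°, λ = 147.135°: sin φ = -0.360127, cos φ = 0.932903, sin λ = 0.542661, cos λ = -0.839952.
ΔN = −sin φ cos λ·ΔX − sin φ sin λ·ΔY + cos φ·ΔZ = −(-0.360127)(-0.839952)(-175) − (-0.360127)(0.542661)(612) + (0.932903)(-490) = -284.59 m.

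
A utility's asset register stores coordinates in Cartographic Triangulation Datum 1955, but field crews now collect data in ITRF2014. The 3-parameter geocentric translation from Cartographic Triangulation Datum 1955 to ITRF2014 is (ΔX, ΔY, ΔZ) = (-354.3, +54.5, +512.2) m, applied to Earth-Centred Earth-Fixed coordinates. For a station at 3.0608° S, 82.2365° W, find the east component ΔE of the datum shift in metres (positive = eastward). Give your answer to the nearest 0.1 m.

The local east axis at (φ, λ) is (−sin λ, cos λ, 0), so ΔE = −sin(-82.2365°)·(-354.3) + cos(-82.2365°)·54.5 = -343.69 m.

ΔE = -343.7 m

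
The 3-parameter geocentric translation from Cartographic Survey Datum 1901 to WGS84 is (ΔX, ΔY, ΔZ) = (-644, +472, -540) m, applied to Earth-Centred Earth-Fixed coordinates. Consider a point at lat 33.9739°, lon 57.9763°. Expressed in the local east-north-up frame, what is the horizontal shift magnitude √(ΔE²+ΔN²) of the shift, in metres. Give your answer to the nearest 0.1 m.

930.1 m

At φ = 33.9739°, λ = 57.9763°: sin φ = 0.558815, cos φ = 0.829292, sin λ = 0.847829, cos λ = 0.530270.
ΔE = −sin λ·ΔX + cos λ·ΔY = −(0.847829)·(-644) + (0.530270)·(472) = 796.29 m.
ΔN = −sin φ cos λ·ΔX − sin φ sin λ·ΔY + cos φ·ΔZ = −(0.558815)(0.530270)(-644) − (0.558815)(0.847829)(472) + (0.829292)(-540) = -480.61 m.
Horizontal magnitude = √(ΔE² + ΔN²) = √(796.29² + (-480.61)²) = 930.09 m.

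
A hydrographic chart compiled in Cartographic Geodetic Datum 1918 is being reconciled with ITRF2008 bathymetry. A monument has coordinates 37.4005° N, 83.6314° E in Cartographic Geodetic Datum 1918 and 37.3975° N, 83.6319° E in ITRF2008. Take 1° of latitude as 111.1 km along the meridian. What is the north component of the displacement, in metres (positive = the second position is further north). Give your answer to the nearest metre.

ΔN = -333 m

Δφ = 37.3975° − 37.4005° = -0.0030°; Δλ = 83.6319° − 83.6314° = +0.0005°.
ΔN = Δφ × 111100 = -333.3 m; ΔE = Δλ × 111100 × cos(37.4005°) = +0.0005 × 111100 × 0.794409 = 44.1 m.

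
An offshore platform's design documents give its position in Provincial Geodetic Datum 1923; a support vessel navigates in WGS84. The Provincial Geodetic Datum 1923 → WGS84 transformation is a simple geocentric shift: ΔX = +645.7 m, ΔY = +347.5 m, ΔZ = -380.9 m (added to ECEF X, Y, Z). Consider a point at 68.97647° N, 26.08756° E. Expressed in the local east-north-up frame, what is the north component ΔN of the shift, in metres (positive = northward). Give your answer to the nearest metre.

At φ = 68.97647°, λ = 26.08756°: sin φ = 0.933433, cos φ = 0.358751, sin λ = 0.439744, cos λ = 0.898123.
ΔN = −sin φ cos λ·ΔX − sin φ sin λ·ΔY + cos φ·ΔZ = −(0.933433)(0.898123)(645.7) − (0.933433)(0.439744)(347.5) + (0.358751)(-380.9) = -820.60 m.

ΔN = -821 m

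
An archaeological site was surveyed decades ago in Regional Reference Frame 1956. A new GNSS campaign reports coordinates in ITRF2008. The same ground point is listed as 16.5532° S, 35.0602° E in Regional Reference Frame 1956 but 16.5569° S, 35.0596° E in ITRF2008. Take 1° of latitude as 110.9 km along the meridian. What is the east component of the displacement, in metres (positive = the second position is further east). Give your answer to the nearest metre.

Δφ = -16.5569° − -16.5532° = -0.0037°; Δλ = 35.0596° − 35.0602° = -0.0006°.
ΔN = Δφ × 110900 = -410.3 m; ΔE = Δλ × 110900 × cos(-16.5532°) = -0.0006 × 110900 × 0.958556 = -63.8 m.

ΔE = -64 m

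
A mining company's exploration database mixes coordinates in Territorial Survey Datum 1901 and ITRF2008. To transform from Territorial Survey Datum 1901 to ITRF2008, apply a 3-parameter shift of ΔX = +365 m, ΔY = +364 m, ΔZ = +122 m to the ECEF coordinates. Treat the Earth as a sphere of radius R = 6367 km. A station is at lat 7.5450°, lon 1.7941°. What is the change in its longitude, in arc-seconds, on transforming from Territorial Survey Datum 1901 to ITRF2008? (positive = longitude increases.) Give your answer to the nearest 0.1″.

Δλ = 11.5″

sin φ = 0.131305, cos φ = 0.991342, sin λ = 0.031308, cos λ = 0.999510.
East component: ΔE = −sin λ·ΔX + cos λ·ΔY = −(0.031308)(365) + (0.999510)(364) = 352.39 m.
1° of latitude spans πR/180 = 111125 m; at latitude φ, 1° of longitude spans that × cos φ = 110163.0 m, so Δλ = 352.39 / 110163.0 × 3600 = 11.516″.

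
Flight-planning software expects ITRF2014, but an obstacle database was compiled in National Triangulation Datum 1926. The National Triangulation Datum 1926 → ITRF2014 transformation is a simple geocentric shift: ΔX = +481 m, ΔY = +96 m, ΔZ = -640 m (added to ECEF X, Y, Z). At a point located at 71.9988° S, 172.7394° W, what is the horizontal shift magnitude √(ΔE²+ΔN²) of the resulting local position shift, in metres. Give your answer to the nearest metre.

664 m

At φ = -71.9988°, λ = -172.7394°: sin φ = -0.951050, cos φ = 0.309037, sin λ = -0.126382, cos λ = -0.991982.
ΔE = −sin λ·ΔX + cos λ·ΔY = −(-0.126382)·(481) + (-0.991982)·(96) = -34.44 m.
ΔN = −sin φ cos λ·ΔX − sin φ sin λ·ΔY + cos φ·ΔZ = −(-0.951050)(-0.991982)(481) − (-0.951050)(-0.126382)(96) + (0.309037)(-640) = -663.11 m.
Horizontal magnitude = √(ΔE² + ΔN²) = √((-34.44)² + (-663.11)²) = 664.00 m.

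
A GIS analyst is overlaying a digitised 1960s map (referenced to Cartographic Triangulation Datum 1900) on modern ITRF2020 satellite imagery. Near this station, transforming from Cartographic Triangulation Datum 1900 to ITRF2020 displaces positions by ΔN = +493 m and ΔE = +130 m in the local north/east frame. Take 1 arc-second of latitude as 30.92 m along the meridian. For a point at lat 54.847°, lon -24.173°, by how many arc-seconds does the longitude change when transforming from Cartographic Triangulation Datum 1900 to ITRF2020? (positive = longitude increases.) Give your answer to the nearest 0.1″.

Δλ = 7.3″

At latitude 54.847°, cos φ = 0.575762.
1″ of longitude at this latitude = 30.92 × cos φ = 17.8026 m, so Δλ = 130.0 / 17.8026 = 7.302″.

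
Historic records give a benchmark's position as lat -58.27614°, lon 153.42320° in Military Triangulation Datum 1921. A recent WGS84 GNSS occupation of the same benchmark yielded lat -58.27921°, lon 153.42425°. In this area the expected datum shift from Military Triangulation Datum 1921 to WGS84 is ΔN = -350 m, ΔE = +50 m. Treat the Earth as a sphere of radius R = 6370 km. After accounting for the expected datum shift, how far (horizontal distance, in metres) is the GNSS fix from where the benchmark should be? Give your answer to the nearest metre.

Observed coordinate differences: Δφ = -0.00307°, Δλ = +0.00105°.
Converting to metres (1° lat = 111177 m, cos φ = 0.525826): observed ΔN = -341.3 m, observed ΔE = 61.4 m.
Subtracting the expected shift leaves a residual of -341.3 − (-350) = 8.7 m north and 61.4 − (50) = 11.4 m east.
Residual distance = √(8.7² + 11.4²) = 14.3 m.

14 m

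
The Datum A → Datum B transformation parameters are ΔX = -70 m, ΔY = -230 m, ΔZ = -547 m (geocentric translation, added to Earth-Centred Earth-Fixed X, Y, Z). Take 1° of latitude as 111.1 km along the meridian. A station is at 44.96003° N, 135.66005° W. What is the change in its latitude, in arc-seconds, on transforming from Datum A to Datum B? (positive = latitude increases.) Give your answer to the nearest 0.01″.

Δφ = -17.37″

sin φ = 0.706613, cos φ = 0.707600, sin λ = -0.698914, cos λ = -0.715206.
North component: ΔN = −sin φ cos λ·ΔX − sin φ sin λ·ΔY + cos φ·ΔZ = −(0.706613)(-0.715206)(-70) − (0.706613)(-0.698914)(-230) + (0.707600)(-547) = -536.02 m.
1° of latitude spans 111100 m, so Δφ = -536.02 / 111100 × 3600 = -17.369″.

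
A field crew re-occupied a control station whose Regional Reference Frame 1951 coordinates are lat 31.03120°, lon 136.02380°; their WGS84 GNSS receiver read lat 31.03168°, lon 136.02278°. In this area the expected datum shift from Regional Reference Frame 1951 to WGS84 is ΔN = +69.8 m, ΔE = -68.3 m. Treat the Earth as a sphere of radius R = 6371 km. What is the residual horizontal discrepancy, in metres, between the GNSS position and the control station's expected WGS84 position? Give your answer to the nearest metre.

Observed coordinate differences: Δφ = +0.00048°, Δλ = -0.00102°.
Converting to metres (1° lat = 111195 m, cos φ = 0.856887): observed ΔN = 53.4 m, observed ΔE = -97.2 m.
Subtracting the expected shift leaves a residual of 53.4 − (69.8) = -16.4 m north and -97.2 − (-68.3) = -28.9 m east.
Residual distance = √((-16.4)² + (-28.9)²) = 33.2 m.

33 m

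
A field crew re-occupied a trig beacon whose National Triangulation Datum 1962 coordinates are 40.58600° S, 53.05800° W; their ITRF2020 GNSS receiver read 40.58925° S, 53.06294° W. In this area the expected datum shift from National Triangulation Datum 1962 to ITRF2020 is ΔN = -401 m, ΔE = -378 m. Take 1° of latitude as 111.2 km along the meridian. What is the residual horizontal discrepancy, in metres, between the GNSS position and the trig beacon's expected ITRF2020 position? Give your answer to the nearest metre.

Observed coordinate differences: Δφ = -0.00325°, Δλ = -0.00494°.
Converting to metres (1° lat = 111200 m, cos φ = 0.759430): observed ΔN = -361.4 m, observed ΔE = -417.2 m.
Subtracting the expected shift leaves a residual of -361.4 − (-401) = 39.6 m north and -417.2 − (-378) = -39.2 m east.
Residual distance = √(39.6² + (-39.2)²) = 55.7 m.

56 m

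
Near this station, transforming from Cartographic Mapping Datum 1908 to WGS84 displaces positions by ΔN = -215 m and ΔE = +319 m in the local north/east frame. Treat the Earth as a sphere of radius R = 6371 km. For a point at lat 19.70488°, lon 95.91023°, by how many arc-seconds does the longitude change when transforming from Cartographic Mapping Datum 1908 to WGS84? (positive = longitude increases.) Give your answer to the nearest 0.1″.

At latitude 19.70488°, cos φ = 0.941442.
One radian of longitude at latitude φ spans R cos φ, so Δλ = ΔE / (R cos φ) = 319.0 / (6371000 × 0.941442) = 5.3185e-05 rad = 10.970″.

Δλ = 11.0″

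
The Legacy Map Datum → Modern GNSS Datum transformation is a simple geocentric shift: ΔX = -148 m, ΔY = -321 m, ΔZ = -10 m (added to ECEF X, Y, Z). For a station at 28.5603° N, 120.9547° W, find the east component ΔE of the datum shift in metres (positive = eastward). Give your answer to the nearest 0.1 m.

The local east axis at (φ, λ) is (−sin λ, cos λ, 0), so ΔE = −sin(-120.9547°)·(-148) + cos(-120.9547°)·(-321) = 38.19 m.

ΔE = 38.2 m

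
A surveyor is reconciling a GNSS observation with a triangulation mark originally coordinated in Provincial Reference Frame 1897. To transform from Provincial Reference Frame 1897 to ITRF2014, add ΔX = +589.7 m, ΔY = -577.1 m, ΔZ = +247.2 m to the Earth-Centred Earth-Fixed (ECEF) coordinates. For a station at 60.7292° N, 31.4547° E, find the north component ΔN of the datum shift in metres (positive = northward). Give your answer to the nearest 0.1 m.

ΔN = -55.3 m

The local north axis is (−sin φ cos λ, −sin φ sin λ, cos φ), giving ΔN = -438.816 + 262.694 + 120.865 = -55.26 m.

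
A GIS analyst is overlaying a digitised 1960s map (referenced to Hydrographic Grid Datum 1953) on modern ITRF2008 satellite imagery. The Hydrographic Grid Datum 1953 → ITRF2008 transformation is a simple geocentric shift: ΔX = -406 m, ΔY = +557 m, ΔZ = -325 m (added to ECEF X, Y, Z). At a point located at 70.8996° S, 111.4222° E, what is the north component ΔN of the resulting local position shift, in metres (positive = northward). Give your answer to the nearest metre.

ΔN = 524 m

At φ = -70.8996°, λ = 111.4222°: sin φ = -0.944947, cos φ = 0.327224, sin λ = 0.930914, cos λ = -0.365238.
ΔN = −sin φ cos λ·ΔX − sin φ sin λ·ΔY + cos φ·ΔZ = −(-0.944947)(-0.365238)(-406) − (-0.944947)(0.930914)(557) + (0.327224)(-325) = 523.75 m.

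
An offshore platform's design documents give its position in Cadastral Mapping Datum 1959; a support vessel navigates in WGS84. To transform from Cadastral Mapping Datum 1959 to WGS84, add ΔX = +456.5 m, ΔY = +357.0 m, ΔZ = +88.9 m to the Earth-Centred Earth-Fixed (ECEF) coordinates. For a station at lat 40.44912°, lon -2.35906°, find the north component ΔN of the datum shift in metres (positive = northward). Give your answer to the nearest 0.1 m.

The local north axis is (−sin φ cos λ, −sin φ sin λ, cos φ), giving ΔN = -295.914 + 9.534 + 67.651 = -218.73 m.

ΔN = -218.7 m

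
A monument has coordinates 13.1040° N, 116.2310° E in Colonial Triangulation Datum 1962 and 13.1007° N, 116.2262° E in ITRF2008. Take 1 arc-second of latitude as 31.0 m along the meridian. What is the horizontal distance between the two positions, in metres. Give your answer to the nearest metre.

639 m

Δφ = 13.1007° − 13.1040° = -0.0033°; Δλ = 116.2262° − 116.2310° = -0.0048°.
1° of latitude = 3600 × 31.00 = 111600 m.
ΔN = Δφ × 111600 = -368.3 m; ΔE = Δλ × 111600 × cos(13.1040°) = -0.0048 × 111600 × 0.973960 = -521.7 m.
Distance = √(ΔE² + ΔN²) = √((-521.7)² + (-368.3)²) = 638.6 m.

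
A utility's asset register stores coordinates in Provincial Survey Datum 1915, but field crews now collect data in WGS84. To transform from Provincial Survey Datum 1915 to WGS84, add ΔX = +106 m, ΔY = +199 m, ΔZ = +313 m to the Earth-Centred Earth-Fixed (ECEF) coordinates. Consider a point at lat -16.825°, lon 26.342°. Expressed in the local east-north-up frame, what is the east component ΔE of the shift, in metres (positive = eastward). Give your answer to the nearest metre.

ΔE = 131 m

The local east axis at (φ, λ) is (−sin λ, cos λ, 0), so ΔE = −sin(26.342°)·106 + cos(26.342°)·199 = 131.30 m.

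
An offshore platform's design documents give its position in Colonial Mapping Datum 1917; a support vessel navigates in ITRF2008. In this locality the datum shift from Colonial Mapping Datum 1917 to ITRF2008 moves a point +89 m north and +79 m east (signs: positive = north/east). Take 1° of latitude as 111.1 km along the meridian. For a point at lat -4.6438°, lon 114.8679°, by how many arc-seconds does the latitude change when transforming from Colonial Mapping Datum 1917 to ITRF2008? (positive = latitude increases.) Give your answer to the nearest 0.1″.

Δφ = 2.9″

1° of latitude = 111.1 km, so Δφ = 89.0 / 111100 = 0.0008011° = 2.884″.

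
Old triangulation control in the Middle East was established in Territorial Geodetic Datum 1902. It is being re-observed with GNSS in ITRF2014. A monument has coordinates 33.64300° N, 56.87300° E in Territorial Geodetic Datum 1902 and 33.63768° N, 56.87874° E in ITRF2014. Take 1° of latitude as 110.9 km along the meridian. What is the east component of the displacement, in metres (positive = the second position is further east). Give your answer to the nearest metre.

ΔE = 530 m

Δφ = 33.63768° − 33.64300° = -0.00532°; Δλ = 56.87874° − 56.87300° = +0.00574°.
ΔN = Δφ × 110900 = -590.0 m; ΔE = Δλ × 110900 × cos(33.64300°) = +0.00574 × 110900 × 0.832506 = 529.9 m.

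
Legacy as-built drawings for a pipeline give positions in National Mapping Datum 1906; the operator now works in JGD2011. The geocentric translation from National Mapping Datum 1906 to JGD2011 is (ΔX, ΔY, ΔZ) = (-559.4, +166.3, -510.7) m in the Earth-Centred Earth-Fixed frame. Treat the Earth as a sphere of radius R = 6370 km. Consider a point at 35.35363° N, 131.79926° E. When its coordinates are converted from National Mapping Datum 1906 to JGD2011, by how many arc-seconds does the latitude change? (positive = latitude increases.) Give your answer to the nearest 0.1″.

Δφ = -22.8″

sin φ = 0.578621, cos φ = 0.815596, sin λ = 0.745485, cos λ = -0.666523.
North component: ΔN = −sin φ cos λ·ΔX − sin φ sin λ·ΔY + cos φ·ΔZ = −(0.578621)(-0.666523)(-559.4) − (0.578621)(0.745485)(166.3) + (0.815596)(-510.7) = -704.00 m.
1° of latitude spans πR/180 = 111177 m, so Δφ = -704.00 / 111177 × 3600 = -22.796″.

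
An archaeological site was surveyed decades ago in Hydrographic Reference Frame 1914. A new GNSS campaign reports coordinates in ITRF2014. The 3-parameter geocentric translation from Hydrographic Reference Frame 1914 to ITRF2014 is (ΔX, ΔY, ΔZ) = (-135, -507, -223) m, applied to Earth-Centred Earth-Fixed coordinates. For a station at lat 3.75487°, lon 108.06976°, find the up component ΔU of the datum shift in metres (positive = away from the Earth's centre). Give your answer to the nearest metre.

ΔU = -454 m

The local up (radial) axis is (cos φ cos λ, cos φ sin λ, sin φ), giving ΔU = 41.784 − 480.960 − 14.604 = -453.78 m.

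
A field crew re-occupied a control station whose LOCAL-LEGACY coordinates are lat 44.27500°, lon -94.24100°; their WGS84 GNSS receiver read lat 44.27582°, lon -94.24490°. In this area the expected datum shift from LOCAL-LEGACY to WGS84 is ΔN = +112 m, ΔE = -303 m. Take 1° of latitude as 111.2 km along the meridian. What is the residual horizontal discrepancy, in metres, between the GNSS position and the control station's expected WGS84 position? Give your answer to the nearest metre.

22 m

Observed coordinate differences: Δφ = +0.00082°, Δλ = -0.00390°.
Converting to metres (1° lat = 111200 m, cos φ = 0.715997): observed ΔN = 91.2 m, observed ΔE = -310.5 m.
Subtracting the expected shift leaves a residual of 91.2 − (112) = -20.8 m north and -310.5 − (-303) = -7.5 m east.
Residual distance = √((-20.8)² + (-7.5)²) = 22.1 m.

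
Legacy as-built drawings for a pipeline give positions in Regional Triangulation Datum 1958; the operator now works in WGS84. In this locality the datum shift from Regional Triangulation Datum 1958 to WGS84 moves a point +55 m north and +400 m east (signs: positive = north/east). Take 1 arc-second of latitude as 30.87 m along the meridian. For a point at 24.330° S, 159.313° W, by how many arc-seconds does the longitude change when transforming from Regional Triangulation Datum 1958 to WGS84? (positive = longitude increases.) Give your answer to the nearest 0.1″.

Δλ = 14.2″

At latitude -24.330°, cos φ = 0.911188.
1″ of longitude at this latitude = 30.87 × cos φ = 28.1284 m, so Δλ = 400.0 / 28.1284 = 14.221″.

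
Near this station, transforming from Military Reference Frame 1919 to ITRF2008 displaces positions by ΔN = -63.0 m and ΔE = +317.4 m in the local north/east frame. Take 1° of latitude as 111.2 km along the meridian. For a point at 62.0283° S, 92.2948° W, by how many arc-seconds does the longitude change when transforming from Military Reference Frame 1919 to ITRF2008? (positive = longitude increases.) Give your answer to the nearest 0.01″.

At latitude -62.0283°, cos φ = 0.469035.
1° of longitude at this latitude = 111.2 × cos φ = 52.16 km, so Δλ = 317.4 / 52156.7 = 0.0060855° = 21.908″.

Δλ = 21.91″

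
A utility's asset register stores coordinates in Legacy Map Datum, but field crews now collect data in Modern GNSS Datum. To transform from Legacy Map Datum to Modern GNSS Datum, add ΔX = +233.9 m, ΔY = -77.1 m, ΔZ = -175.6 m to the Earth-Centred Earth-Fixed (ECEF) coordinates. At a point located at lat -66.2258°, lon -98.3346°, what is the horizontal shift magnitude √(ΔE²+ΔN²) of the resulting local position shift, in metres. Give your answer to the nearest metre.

245 m

At φ = -66.2258°, λ = -98.3346°: sin φ = -0.915141, cos φ = 0.403133, sin λ = -0.989438, cos λ = -0.144954.
ΔE = −sin λ·ΔX + cos λ·ΔY = −(-0.989438)·(233.9) + (-0.144954)·(-77.1) = 242.61 m.
ΔN = −sin φ cos λ·ΔX − sin φ sin λ·ΔY + cos φ·ΔZ = −(-0.915141)(-0.144954)(233.9) − (-0.915141)(-0.989438)(-77.1) + (0.403133)(-175.6) = -32.01 m.
Horizontal magnitude = √(ΔE² + ΔN²) = √(242.61² + (-32.01)²) = 244.71 m.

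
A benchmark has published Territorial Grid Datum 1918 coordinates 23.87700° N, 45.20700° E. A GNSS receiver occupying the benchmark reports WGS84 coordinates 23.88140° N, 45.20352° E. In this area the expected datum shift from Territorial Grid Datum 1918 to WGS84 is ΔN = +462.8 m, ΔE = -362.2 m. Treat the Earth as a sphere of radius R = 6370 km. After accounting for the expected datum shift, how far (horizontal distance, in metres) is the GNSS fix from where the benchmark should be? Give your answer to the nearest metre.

28 m

Observed coordinate differences: Δφ = +0.00440°, Δλ = -0.00348°.
Converting to metres (1° lat = 111177 m, cos φ = 0.914417): observed ΔN = 489.2 m, observed ΔE = -353.8 m.
Subtracting the expected shift leaves a residual of 489.2 − (462.8) = 26.4 m north and -353.8 − (-362.2) = 8.4 m east.
Residual distance = √(26.4² + 8.4²) = 27.7 m.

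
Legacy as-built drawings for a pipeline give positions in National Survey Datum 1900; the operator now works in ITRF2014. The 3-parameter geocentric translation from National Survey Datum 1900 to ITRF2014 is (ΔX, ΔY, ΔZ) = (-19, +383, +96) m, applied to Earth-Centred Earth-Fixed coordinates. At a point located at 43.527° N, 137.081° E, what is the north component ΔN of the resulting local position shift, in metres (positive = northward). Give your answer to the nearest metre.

The local north axis is (−sin φ cos λ, −sin φ sin λ, cos φ), giving ΔN = -9.583 − 179.618 + 69.605 = -119.60 m.

ΔN = -120 m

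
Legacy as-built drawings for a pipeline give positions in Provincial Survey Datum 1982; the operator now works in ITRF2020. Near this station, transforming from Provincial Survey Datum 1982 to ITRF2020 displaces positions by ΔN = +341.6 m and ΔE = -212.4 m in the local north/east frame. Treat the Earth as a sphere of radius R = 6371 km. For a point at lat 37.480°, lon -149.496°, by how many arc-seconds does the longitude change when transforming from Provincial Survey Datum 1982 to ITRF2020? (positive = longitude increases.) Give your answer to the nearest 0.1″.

At latitude 37.480°, cos φ = 0.793566.
One radian of longitude at latitude φ spans R cos φ, so Δλ = ΔE / (R cos φ) = -212.4 / (6371000 × 0.793566) = -4.2011e-05 rad = -8.665″.

Δλ = -8.7″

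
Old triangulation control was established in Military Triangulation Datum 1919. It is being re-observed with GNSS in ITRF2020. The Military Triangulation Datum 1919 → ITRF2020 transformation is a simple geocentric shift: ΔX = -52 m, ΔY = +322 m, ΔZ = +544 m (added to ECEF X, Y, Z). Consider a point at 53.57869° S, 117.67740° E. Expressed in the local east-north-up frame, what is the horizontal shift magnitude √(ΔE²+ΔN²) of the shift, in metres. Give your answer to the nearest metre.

581 m

At φ = -53.57869°, λ = 117.67740°: sin φ = -0.804673, cos φ = 0.593718, sin λ = 0.885577, cos λ = -0.464493.
ΔE = −sin λ·ΔX + cos λ·ΔY = −(0.885577)·(-52) + (-0.464493)·(322) = -103.52 m.
ΔN = −sin φ cos λ·ΔX − sin φ sin λ·ΔY + cos φ·ΔZ = −(-0.804673)(-0.464493)(-52) − (-0.804673)(0.885577)(322) + (0.593718)(544) = 571.88 m.
Horizontal magnitude = √(ΔE² + ΔN²) = √((-103.52)² + 571.88²) = 581.17 m.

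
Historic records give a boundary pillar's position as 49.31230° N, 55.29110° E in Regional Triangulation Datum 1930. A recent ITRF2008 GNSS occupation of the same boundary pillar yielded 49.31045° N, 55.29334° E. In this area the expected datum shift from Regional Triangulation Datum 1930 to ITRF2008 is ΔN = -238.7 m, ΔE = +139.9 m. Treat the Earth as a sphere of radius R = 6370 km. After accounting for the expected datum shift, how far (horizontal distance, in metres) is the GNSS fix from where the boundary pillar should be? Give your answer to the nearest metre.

Observed coordinate differences: Δφ = -0.00185°, Δλ = +0.00224°.
Converting to metres (1° lat = 111177 m, cos φ = 0.651936): observed ΔN = -205.7 m, observed ΔE = 162.4 m.
Subtracting the expected shift leaves a residual of -205.7 − (-238.7) = 33.0 m north and 162.4 − (139.9) = 22.5 m east.
Residual distance = √(33.0² + 22.5²) = 39.9 m.

40 m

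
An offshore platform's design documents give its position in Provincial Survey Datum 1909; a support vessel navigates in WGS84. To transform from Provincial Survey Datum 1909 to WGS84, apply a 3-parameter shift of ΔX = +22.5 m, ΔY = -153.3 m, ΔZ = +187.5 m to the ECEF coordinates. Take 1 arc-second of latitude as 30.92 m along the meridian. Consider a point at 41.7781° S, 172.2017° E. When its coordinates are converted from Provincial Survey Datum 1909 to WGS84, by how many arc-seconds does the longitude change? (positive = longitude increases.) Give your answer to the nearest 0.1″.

sin φ = -0.666247, cos φ = 0.745731, sin λ = 0.135686, cos λ = -0.990752.
East component: ΔE = −sin λ·ΔX + cos λ·ΔY = −(0.135686)(22.5) + (-0.990752)(-153.3) = 148.83 m.
1° of latitude spans 3600 × 30.92 = 111312 m; at latitude φ, 1° of longitude spans that × cos φ = 83008.8 m, so Δλ = 148.83 / 83008.8 × 3600 = 6.455″.

Δλ = 6.5″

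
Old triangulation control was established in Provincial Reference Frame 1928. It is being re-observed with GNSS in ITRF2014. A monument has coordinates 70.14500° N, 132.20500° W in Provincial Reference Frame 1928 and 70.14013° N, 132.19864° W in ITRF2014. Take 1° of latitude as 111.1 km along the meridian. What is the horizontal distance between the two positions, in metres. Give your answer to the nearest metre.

592 m

Δφ = 70.14013° − 70.14500° = -0.00487°; Δλ = -132.19864° − -132.20500° = +0.00636°.
ΔN = Δφ × 111100 = -541.1 m; ΔE = Δλ × 111100 × cos(70.14500°) = +0.00636 × 111100 × 0.339641 = 240.0 m.
Distance = √(ΔE² + ΔN²) = √(240.0² + (-541.1)²) = 591.9 m.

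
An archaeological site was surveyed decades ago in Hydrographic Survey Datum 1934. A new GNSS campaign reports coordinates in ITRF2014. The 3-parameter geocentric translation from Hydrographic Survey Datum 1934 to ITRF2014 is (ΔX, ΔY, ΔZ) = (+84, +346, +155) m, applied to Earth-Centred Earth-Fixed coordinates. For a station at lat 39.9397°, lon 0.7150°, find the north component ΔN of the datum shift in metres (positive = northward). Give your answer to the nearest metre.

ΔN = 62 m

At φ = 39.9397°, λ = 0.7150°: sin φ = 0.641981, cos φ = 0.766721, sin λ = 0.012479, cos λ = 0.999922.
ΔN = −sin φ cos λ·ΔX − sin φ sin λ·ΔY + cos φ·ΔZ = −(0.641981)(0.999922)(84) − (0.641981)(0.012479)(346) + (0.766721)(155) = 62.15 m.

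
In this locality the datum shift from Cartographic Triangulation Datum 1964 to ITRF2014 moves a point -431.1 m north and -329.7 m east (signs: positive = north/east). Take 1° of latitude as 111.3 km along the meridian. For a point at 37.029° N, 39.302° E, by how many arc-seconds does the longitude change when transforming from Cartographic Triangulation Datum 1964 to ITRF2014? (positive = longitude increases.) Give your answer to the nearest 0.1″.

Δλ = -13.4″

At latitude 37.029°, cos φ = 0.798331.
1° of longitude at this latitude = 111.3 × cos φ = 88.85 km, so Δλ = -329.7 / 88854.2 = -0.0037106° = -13.358″.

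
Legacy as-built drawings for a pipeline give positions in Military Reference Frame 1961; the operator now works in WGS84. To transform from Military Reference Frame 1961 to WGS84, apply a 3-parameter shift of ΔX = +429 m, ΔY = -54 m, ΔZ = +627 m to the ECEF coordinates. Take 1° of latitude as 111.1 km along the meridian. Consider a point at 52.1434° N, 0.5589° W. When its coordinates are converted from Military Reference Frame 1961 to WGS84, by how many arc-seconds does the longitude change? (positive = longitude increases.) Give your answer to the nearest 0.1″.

sin φ = 0.789549, cos φ = 0.613687, sin λ = -0.009754, cos λ = 0.999952.
East component: ΔE = −sin λ·ΔX + cos λ·ΔY = −(-0.009754)(429) + (0.999952)(-54) = -49.81 m.
1° of latitude spans 111100 m; at latitude φ, 1° of longitude spans that × cos φ = 68180.7 m, so Δλ = -49.81 / 68180.7 × 3600 = -2.630″.

Δλ = -2.6″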